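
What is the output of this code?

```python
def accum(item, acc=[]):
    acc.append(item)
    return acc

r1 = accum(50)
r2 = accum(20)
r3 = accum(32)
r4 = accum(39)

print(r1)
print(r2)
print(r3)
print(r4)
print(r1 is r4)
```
[50, 20, 32, 39]
[50, 20, 32, 39]
[50, 20, 32, 39]
[50, 20, 32, 39]
True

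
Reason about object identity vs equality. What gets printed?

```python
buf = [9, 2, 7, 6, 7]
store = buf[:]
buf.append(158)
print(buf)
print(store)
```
[9, 2, 7, 6, 7, 158]
[9, 2, 7, 6, 7]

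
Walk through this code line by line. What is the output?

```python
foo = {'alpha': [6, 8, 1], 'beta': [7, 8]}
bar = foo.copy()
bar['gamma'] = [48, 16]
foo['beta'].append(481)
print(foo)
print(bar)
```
{'alpha': [6, 8, 1], 'beta': [7, 8, 481]}
{'alpha': [6, 8, 1], 'beta': [7, 8, 481], 'gamma': [48, 16]}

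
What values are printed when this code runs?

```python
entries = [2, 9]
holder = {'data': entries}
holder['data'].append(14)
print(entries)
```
[2, 9, 14]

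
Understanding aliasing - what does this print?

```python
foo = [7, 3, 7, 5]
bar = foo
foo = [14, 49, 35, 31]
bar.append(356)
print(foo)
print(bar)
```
[14, 49, 35, 31]
[7, 3, 7, 5, 356]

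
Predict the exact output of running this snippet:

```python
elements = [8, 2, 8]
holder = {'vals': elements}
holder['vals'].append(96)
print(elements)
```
[8, 2, 8, 96]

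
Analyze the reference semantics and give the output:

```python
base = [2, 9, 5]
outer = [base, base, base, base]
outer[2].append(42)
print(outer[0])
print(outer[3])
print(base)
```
[2, 9, 5, 42]
[2, 9, 5, 42]
[2, 9, 5, 42]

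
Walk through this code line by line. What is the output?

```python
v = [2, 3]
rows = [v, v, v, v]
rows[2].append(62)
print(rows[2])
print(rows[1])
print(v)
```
[2, 3, 62]
[2, 3, 62]
[2, 3, 62]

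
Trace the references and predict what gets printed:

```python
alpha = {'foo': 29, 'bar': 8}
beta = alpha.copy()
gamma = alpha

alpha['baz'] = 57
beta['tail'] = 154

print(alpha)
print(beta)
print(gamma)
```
{'foo': 29, 'bar': 8, 'baz': 57}
{'foo': 29, 'bar': 8, 'tail': 154}
{'foo': 29, 'bar': 8, 'baz': 57}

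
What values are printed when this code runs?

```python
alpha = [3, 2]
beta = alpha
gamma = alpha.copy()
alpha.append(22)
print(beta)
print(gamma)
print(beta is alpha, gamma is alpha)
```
[3, 2, 22]
[3, 2]
True False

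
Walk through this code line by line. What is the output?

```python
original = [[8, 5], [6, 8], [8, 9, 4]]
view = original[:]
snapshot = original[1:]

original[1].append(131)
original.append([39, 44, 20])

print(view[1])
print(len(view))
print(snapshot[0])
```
[6, 8, 131]
3
[6, 8, 131]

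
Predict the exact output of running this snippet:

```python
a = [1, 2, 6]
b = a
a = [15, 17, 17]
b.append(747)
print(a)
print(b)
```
[15, 17, 17]
[1, 2, 6, 747]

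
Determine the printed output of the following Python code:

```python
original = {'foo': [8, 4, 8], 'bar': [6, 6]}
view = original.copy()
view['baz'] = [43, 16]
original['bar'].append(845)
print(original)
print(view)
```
{'foo': [8, 4, 8], 'bar': [6, 6, 845]}
{'foo': [8, 4, 8], 'bar': [6, 6, 845], 'baz': [43, 16]}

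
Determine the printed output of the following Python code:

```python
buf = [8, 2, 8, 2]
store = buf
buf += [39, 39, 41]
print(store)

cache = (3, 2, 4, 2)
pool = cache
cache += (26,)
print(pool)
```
[8, 2, 8, 2, 39, 39, 41]
(3, 2, 4, 2)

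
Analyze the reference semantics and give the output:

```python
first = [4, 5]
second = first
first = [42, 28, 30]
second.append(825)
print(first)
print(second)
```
[42, 28, 30]
[4, 5, 825]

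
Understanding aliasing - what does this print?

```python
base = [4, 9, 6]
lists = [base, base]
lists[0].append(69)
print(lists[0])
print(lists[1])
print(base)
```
[4, 9, 6, 69]
[4, 9, 6, 69]
[4, 9, 6, 69]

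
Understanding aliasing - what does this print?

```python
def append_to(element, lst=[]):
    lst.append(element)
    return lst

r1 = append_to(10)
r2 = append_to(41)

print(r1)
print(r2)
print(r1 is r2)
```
[10, 41]
[10, 41]
True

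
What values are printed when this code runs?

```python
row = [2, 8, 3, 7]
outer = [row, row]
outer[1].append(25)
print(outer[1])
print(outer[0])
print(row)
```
[2, 8, 3, 7, 25]
[2, 8, 3, 7, 25]
[2, 8, 3, 7, 25]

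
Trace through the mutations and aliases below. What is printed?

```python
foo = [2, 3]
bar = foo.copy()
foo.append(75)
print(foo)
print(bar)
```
[2, 3, 75]
[2, 3]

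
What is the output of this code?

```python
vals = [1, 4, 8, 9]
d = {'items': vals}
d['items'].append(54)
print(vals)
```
[1, 4, 8, 9, 54]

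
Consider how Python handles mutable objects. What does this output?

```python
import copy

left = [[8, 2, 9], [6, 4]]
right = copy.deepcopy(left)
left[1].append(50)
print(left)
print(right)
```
[[8, 2, 9], [6, 4, 50]]
[[8, 2, 9], [6, 4]]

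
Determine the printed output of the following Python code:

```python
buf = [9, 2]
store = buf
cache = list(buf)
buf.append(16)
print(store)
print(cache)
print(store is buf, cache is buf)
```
[9, 2, 16]
[9, 2]
True False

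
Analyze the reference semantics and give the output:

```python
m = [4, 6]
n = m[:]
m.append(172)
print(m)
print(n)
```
[4, 6, 172]
[4, 6]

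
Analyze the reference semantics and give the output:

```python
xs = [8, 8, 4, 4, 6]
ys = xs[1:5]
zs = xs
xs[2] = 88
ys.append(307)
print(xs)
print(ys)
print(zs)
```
[8, 8, 88, 4, 6]
[8, 4, 4, 6, 307]
[8, 8, 88, 4, 6]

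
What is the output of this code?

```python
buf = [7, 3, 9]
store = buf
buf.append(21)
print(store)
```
[7, 3, 9, 21]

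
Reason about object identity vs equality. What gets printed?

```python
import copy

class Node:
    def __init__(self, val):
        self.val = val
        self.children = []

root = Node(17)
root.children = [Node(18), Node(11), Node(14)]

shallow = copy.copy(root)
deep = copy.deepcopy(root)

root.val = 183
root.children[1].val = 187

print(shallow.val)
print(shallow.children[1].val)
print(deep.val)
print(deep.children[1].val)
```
17
187
17
11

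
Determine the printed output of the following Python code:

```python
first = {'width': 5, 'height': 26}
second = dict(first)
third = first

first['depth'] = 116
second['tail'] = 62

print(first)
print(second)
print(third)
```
{'width': 5, 'height': 26, 'depth': 116}
{'width': 5, 'height': 26, 'tail': 62}
{'width': 5, 'height': 26, 'depth': 116}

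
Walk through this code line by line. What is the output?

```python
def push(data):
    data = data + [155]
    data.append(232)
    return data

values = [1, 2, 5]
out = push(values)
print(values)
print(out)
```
[1, 2, 5]
[1, 2, 5, 155, 232]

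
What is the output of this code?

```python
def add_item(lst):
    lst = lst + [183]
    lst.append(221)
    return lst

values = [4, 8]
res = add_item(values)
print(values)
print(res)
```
[4, 8]
[4, 8, 183, 221]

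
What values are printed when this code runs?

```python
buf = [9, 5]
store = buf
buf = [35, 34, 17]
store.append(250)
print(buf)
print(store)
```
[35, 34, 17]
[9, 5, 250]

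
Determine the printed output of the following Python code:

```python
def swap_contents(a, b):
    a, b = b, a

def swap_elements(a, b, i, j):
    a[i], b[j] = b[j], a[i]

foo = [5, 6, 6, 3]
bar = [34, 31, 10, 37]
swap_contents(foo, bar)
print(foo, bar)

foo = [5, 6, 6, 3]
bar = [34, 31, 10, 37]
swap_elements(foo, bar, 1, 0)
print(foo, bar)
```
[5, 6, 6, 3] [34, 31, 10, 37]
[5, 34, 6, 3] [6, 31, 10, 37]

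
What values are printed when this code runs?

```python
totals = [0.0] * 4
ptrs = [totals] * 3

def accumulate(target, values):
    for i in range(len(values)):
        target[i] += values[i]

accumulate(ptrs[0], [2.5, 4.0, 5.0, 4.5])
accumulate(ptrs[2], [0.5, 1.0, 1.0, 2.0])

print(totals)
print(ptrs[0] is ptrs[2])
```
[3.0, 5.0, 6.0, 6.5]
True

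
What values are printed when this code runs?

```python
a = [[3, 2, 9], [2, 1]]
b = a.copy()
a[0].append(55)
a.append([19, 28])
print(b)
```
[[3, 2, 9, 55], [2, 1]]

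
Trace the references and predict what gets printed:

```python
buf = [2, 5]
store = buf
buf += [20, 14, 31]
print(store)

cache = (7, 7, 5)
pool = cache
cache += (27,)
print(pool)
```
[2, 5, 20, 14, 31]
(7, 7, 5)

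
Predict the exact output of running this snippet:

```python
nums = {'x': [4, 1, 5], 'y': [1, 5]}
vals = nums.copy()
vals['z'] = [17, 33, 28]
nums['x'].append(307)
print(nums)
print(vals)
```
{'x': [4, 1, 5, 307], 'y': [1, 5]}
{'x': [4, 1, 5, 307], 'y': [1, 5], 'z': [17, 33, 28]}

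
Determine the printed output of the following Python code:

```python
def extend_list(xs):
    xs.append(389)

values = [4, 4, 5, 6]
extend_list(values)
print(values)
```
[4, 4, 5, 6, 389]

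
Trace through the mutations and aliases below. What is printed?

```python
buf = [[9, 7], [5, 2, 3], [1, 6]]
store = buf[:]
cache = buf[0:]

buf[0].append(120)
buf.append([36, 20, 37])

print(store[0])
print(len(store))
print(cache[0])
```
[9, 7, 120]
3
[9, 7, 120]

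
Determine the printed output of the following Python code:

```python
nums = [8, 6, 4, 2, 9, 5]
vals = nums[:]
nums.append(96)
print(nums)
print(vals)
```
[8, 6, 4, 2, 9, 5, 96]
[8, 6, 4, 2, 9, 5]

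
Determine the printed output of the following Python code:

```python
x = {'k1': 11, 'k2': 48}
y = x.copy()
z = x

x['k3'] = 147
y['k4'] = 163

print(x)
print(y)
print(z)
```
{'k1': 11, 'k2': 48, 'k3': 147}
{'k1': 11, 'k2': 48, 'k4': 163}
{'k1': 11, 'k2': 48, 'k3': 147}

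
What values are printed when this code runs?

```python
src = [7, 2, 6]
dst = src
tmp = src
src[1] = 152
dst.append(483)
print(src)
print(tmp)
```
[7, 152, 6, 483]
[7, 152, 6, 483]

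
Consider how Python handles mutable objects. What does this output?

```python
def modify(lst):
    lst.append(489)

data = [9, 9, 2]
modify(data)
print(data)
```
[9, 9, 2, 489]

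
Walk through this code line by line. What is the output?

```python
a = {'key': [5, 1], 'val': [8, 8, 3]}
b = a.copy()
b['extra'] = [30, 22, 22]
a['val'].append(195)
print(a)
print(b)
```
{'key': [5, 1], 'val': [8, 8, 3, 195]}
{'key': [5, 1], 'val': [8, 8, 3, 195], 'extra': [30, 22, 22]}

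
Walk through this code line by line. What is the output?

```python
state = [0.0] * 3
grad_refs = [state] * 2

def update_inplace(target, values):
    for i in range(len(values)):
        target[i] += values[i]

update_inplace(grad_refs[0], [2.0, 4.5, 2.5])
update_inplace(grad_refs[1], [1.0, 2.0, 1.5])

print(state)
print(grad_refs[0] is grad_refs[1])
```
[3.0, 6.5, 4.0]
True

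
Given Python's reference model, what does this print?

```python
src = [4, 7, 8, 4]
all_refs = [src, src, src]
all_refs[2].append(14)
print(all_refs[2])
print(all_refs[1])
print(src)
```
[4, 7, 8, 4, 14]
[4, 7, 8, 4, 14]
[4, 7, 8, 4, 14]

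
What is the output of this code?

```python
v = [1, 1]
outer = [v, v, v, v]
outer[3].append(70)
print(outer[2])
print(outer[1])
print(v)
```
[1, 1, 70]
[1, 1, 70]
[1, 1, 70]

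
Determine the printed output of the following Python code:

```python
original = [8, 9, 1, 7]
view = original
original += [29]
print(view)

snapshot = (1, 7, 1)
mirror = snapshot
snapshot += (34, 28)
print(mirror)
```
[8, 9, 1, 7, 29]
(1, 7, 1)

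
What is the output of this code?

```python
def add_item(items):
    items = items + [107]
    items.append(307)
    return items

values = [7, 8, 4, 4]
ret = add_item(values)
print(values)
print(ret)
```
[7, 8, 4, 4]
[7, 8, 4, 4, 107, 307]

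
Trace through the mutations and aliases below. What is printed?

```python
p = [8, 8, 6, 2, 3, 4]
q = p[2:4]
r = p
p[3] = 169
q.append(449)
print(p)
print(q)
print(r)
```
[8, 8, 6, 169, 3, 4]
[6, 2, 449]
[8, 8, 6, 169, 3, 4]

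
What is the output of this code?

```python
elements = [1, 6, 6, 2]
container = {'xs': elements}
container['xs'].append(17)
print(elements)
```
[1, 6, 6, 2, 17]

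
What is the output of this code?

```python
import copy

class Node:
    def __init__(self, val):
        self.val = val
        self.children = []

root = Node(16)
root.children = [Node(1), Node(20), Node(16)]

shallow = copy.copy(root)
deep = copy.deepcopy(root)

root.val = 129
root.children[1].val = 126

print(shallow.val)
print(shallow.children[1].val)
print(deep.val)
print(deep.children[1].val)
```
16
126
16
20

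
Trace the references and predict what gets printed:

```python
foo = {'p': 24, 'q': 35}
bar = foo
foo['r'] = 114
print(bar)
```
{'p': 24, 'q': 35, 'r': 114}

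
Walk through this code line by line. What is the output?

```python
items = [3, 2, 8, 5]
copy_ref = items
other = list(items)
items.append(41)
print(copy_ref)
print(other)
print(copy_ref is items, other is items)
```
[3, 2, 8, 5, 41]
[3, 2, 8, 5]
True False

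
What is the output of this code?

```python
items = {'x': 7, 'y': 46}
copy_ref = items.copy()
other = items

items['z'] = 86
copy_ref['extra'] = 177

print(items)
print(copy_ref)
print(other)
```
{'x': 7, 'y': 46, 'z': 86}
{'x': 7, 'y': 46, 'extra': 177}
{'x': 7, 'y': 46, 'z': 86}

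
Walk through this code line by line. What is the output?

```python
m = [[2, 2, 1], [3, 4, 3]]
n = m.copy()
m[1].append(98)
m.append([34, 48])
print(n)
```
[[2, 2, 1], [3, 4, 3, 98]]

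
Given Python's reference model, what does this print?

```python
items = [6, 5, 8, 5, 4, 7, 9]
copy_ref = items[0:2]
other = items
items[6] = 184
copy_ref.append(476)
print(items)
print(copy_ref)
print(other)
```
[6, 5, 8, 5, 4, 7, 184]
[6, 5, 476]
[6, 5, 8, 5, 4, 7, 184]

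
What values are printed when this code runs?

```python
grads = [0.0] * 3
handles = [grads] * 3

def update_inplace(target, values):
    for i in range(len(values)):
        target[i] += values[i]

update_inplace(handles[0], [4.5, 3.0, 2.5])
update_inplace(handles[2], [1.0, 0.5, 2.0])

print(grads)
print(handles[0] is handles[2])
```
[5.5, 3.5, 4.5]
True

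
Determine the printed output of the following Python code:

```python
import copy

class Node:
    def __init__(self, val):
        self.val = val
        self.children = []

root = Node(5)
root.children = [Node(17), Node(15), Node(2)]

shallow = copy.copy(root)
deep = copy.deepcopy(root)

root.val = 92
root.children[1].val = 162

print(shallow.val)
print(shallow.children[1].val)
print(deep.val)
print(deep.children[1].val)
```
5
162
5
15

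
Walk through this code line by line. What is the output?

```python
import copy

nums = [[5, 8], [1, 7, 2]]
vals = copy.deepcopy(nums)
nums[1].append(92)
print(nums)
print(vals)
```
[[5, 8], [1, 7, 2, 92]]
[[5, 8], [1, 7, 2]]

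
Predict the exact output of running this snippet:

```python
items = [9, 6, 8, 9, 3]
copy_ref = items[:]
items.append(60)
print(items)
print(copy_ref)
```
[9, 6, 8, 9, 3, 60]
[9, 6, 8, 9, 3]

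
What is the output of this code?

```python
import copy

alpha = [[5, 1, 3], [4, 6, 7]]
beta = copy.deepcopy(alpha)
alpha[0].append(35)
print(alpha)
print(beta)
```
[[5, 1, 3, 35], [4, 6, 7]]
[[5, 1, 3], [4, 6, 7]]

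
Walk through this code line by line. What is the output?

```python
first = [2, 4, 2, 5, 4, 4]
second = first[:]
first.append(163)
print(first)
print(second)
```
[2, 4, 2, 5, 4, 4, 163]
[2, 4, 2, 5, 4, 4]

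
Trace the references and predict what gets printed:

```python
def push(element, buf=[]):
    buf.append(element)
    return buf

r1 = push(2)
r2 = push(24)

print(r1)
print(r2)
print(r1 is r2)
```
[2, 24]
[2, 24]
True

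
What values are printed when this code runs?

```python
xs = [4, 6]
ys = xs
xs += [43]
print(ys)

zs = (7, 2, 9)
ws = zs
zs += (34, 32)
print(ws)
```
[4, 6, 43]
(7, 2, 9)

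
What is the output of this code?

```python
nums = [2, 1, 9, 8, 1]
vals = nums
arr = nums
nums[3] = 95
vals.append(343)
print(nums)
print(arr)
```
[2, 1, 9, 95, 1, 343]
[2, 1, 9, 95, 1, 343]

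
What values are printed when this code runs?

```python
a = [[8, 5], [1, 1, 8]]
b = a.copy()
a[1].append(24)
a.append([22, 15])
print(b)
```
[[8, 5], [1, 1, 8, 24]]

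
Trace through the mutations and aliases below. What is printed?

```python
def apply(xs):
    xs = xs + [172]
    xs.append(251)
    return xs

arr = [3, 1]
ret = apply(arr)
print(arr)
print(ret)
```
[3, 1]
[3, 1, 172, 251]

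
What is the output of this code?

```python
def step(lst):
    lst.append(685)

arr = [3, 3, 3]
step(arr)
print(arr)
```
[3, 3, 3, 685]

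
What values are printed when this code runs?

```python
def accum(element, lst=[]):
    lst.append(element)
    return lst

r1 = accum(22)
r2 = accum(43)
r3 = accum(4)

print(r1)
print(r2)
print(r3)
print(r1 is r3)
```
[22, 43, 4]
[22, 43, 4]
[22, 43, 4]
True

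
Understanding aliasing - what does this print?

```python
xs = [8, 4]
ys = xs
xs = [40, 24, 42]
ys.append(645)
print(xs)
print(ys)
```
[40, 24, 42]
[8, 4, 645]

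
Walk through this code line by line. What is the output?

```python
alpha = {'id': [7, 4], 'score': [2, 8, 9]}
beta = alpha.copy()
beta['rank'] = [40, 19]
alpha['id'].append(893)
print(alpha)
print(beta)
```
{'id': [7, 4, 893], 'score': [2, 8, 9]}
{'id': [7, 4, 893], 'score': [2, 8, 9], 'rank': [40, 19]}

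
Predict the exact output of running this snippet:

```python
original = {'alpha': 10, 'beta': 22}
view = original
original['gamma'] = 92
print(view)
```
{'alpha': 10, 'beta': 22, 'gamma': 92}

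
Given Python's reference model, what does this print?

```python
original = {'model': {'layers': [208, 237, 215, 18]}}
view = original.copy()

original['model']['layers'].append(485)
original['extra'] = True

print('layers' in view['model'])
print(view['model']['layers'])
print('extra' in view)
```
True
[208, 237, 215, 18, 485]
False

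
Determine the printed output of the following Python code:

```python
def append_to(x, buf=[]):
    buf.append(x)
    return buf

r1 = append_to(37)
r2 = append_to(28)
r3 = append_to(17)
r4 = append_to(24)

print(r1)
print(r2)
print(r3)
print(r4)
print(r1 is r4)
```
[37, 28, 17, 24]
[37, 28, 17, 24]
[37, 28, 17, 24]
[37, 28, 17, 24]
True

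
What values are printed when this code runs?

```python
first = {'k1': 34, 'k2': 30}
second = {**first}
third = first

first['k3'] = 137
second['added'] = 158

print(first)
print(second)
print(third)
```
{'k1': 34, 'k2': 30, 'k3': 137}
{'k1': 34, 'k2': 30, 'added': 158}
{'k1': 34, 'k2': 30, 'k3': 137}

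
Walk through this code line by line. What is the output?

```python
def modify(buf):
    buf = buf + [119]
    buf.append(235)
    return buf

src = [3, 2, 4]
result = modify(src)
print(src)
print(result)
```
[3, 2, 4]
[3, 2, 4, 119, 235]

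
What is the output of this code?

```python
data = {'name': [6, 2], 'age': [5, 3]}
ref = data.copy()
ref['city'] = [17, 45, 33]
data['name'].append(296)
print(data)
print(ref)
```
{'name': [6, 2, 296], 'age': [5, 3]}
{'name': [6, 2, 296], 'age': [5, 3], 'city': [17, 45, 33]}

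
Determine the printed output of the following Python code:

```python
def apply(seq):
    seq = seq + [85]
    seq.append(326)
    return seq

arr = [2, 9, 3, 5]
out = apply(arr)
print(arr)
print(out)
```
[2, 9, 3, 5]
[2, 9, 3, 5, 85, 326]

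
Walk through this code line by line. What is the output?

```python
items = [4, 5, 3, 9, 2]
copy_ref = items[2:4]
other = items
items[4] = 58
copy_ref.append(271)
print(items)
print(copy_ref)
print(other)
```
[4, 5, 3, 9, 58]
[3, 9, 271]
[4, 5, 3, 9, 58]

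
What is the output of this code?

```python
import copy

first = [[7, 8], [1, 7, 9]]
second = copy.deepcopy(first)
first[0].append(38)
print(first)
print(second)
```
[[7, 8, 38], [1, 7, 9]]
[[7, 8], [1, 7, 9]]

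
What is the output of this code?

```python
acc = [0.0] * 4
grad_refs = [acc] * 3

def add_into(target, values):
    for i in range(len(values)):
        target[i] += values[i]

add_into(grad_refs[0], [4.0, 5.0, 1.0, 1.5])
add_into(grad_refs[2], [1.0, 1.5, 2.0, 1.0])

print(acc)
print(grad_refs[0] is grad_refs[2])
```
[5.0, 6.5, 3.0, 2.5]
True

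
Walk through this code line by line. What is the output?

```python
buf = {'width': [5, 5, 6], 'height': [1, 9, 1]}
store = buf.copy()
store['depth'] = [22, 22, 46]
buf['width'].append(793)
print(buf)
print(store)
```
{'width': [5, 5, 6, 793], 'height': [1, 9, 1]}
{'width': [5, 5, 6, 793], 'height': [1, 9, 1], 'depth': [22, 22, 46]}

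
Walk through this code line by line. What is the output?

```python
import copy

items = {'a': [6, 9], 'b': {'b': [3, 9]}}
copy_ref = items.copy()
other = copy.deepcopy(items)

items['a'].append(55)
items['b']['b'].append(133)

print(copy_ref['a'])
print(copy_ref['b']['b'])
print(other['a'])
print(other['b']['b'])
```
[6, 9, 55]
[3, 9, 133]
[6, 9]
[3, 9]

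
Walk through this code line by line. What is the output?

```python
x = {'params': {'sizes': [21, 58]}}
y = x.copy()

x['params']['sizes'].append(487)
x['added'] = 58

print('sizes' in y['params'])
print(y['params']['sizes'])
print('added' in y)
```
True
[21, 58, 487]
False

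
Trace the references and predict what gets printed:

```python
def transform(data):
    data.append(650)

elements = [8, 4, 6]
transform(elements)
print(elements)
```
[8, 4, 6, 650]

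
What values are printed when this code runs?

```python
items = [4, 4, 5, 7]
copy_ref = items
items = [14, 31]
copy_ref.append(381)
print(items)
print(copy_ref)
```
[14, 31]
[4, 4, 5, 7, 381]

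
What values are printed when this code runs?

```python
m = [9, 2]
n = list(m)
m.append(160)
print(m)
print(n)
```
[9, 2, 160]
[9, 2]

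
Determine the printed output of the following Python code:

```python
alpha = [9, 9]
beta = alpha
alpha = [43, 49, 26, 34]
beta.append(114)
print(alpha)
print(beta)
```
[43, 49, 26, 34]
[9, 9, 114]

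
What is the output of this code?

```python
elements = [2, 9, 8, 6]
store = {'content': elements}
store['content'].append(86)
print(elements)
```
[2, 9, 8, 6, 86]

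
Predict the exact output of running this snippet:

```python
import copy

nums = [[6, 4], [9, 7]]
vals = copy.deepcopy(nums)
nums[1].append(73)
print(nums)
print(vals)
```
[[6, 4], [9, 7, 73]]
[[6, 4], [9, 7]]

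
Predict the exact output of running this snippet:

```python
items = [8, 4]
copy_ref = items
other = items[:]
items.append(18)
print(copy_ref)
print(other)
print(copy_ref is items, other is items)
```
[8, 4, 18]
[8, 4]
True False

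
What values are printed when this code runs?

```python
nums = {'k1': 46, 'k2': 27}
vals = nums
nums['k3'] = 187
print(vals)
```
{'k1': 46, 'k2': 27, 'k3': 187}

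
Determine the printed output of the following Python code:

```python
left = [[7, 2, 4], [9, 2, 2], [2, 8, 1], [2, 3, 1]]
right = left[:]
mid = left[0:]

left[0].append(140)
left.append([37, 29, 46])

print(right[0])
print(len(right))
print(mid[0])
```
[7, 2, 4, 140]
4
[7, 2, 4, 140]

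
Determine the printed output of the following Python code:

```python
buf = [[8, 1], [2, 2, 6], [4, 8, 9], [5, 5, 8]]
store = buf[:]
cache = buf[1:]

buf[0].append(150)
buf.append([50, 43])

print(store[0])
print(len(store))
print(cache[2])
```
[8, 1, 150]
4
[5, 5, 8]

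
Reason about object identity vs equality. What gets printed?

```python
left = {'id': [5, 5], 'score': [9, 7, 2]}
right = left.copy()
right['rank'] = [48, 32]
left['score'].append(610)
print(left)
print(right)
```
{'id': [5, 5], 'score': [9, 7, 2, 610]}
{'id': [5, 5], 'score': [9, 7, 2, 610], 'rank': [48, 32]}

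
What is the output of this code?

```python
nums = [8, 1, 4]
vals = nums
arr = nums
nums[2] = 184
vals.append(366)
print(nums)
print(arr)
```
[8, 1, 184, 366]
[8, 1, 184, 366]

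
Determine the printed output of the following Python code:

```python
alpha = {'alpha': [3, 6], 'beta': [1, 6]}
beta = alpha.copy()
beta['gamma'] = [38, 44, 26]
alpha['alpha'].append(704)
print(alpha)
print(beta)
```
{'alpha': [3, 6, 704], 'beta': [1, 6]}
{'alpha': [3, 6, 704], 'beta': [1, 6], 'gamma': [38, 44, 26]}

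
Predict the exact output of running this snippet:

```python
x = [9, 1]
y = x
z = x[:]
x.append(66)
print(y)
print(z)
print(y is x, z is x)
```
[9, 1, 66]
[9, 1]
True False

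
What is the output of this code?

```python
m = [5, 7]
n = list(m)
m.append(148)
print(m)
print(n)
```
[5, 7, 148]
[5, 7]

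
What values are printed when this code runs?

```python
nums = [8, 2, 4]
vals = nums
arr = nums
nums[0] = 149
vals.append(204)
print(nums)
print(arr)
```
[149, 2, 4, 204]
[149, 2, 4, 204]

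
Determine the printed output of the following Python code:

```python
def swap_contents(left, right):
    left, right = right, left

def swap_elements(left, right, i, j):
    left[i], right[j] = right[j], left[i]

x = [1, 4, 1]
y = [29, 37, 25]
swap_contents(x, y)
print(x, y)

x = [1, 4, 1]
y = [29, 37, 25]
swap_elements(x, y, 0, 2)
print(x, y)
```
[1, 4, 1] [29, 37, 25]
[25, 4, 1] [29, 37, 1]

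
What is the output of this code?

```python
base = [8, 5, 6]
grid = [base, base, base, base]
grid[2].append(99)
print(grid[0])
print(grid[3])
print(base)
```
[8, 5, 6, 99]
[8, 5, 6, 99]
[8, 5, 6, 99]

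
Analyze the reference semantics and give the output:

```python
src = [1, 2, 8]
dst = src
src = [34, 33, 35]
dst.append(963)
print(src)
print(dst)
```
[34, 33, 35]
[1, 2, 8, 963]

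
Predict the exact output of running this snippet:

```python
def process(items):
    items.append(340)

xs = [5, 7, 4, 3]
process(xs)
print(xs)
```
[5, 7, 4, 3, 340]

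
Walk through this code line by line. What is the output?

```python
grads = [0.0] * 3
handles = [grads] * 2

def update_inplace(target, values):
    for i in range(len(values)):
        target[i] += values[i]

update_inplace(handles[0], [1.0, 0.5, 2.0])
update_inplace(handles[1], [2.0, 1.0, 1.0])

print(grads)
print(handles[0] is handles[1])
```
[3.0, 1.5, 3.0]
True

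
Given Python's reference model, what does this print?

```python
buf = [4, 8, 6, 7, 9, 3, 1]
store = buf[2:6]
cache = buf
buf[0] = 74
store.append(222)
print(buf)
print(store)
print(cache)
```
[74, 8, 6, 7, 9, 3, 1]
[6, 7, 9, 3, 222]
[74, 8, 6, 7, 9, 3, 1]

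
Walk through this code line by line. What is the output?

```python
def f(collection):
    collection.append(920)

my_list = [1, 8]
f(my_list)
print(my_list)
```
[1, 8, 920]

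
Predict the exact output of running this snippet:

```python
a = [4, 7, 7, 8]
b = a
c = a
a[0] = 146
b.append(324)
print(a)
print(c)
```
[146, 7, 7, 8, 324]
[146, 7, 7, 8, 324]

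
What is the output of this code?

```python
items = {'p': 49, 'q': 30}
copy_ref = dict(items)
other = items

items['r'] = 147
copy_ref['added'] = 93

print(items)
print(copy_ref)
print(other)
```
{'p': 49, 'q': 30, 'r': 147}
{'p': 49, 'q': 30, 'added': 93}
{'p': 49, 'q': 30, 'r': 147}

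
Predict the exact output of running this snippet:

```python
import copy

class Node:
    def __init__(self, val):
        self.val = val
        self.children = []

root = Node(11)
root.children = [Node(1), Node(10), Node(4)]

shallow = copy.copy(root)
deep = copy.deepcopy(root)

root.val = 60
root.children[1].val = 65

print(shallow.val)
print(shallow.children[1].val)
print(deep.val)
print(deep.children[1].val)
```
11
65
11
10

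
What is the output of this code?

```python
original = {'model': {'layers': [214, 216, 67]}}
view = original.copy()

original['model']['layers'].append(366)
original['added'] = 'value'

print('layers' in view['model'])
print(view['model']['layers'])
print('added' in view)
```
True
[214, 216, 67, 366]
False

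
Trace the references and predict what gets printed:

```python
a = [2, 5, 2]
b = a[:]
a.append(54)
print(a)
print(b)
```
[2, 5, 2, 54]
[2, 5, 2]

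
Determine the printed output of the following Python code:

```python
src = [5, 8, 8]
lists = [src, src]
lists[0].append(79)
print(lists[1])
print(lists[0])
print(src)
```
[5, 8, 8, 79]
[5, 8, 8, 79]
[5, 8, 8, 79]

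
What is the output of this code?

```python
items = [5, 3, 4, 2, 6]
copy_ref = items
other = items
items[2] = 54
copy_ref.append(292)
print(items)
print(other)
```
[5, 3, 54, 2, 6, 292]
[5, 3, 54, 2, 6, 292]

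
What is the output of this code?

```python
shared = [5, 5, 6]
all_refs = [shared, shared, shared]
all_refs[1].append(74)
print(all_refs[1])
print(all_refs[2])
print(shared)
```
[5, 5, 6, 74]
[5, 5, 6, 74]
[5, 5, 6, 74]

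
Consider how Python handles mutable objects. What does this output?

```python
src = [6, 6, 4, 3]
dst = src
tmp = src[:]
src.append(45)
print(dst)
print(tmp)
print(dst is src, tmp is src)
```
[6, 6, 4, 3, 45]
[6, 6, 4, 3]
True False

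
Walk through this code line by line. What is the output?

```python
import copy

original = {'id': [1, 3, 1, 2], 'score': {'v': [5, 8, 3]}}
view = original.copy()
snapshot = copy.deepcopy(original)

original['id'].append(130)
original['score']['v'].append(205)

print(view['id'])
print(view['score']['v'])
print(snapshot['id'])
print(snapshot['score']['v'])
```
[1, 3, 1, 2, 130]
[5, 8, 3, 205]
[1, 3, 1, 2]
[5, 8, 3]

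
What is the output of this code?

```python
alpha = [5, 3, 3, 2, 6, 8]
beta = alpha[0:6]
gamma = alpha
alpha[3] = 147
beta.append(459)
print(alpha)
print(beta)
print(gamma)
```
[5, 3, 3, 147, 6, 8]
[5, 3, 3, 2, 6, 8, 459]
[5, 3, 3, 147, 6, 8]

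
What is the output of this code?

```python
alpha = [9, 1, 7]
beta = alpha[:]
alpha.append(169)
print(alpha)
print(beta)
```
[9, 1, 7, 169]
[9, 1, 7]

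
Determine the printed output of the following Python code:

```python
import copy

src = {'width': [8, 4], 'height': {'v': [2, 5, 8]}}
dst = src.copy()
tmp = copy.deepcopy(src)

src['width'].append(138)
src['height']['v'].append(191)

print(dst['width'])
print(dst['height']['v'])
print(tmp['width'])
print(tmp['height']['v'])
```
[8, 4, 138]
[2, 5, 8, 191]
[8, 4]
[2, 5, 8]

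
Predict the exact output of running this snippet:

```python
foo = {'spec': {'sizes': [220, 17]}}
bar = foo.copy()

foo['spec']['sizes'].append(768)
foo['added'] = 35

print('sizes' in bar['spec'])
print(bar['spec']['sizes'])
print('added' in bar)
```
True
[220, 17, 768]
False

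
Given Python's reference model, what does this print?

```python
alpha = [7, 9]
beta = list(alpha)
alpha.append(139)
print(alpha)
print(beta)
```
[7, 9, 139]
[7, 9]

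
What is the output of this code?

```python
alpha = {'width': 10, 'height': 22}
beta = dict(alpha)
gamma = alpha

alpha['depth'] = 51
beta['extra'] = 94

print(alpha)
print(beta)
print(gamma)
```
{'width': 10, 'height': 22, 'depth': 51}
{'width': 10, 'height': 22, 'extra': 94}
{'width': 10, 'height': 22, 'depth': 51}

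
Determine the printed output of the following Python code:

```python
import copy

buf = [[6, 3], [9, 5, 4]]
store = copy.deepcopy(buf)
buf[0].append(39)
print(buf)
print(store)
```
[[6, 3, 39], [9, 5, 4]]
[[6, 3], [9, 5, 4]]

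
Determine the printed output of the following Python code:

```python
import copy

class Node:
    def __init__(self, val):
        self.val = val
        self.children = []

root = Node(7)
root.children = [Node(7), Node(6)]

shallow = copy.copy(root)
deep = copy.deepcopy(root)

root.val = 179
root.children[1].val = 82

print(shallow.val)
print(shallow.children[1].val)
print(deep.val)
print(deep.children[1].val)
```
7
82
7
6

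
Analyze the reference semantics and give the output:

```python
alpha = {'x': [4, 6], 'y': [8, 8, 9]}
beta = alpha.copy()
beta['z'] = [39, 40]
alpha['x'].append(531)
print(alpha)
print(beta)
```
{'x': [4, 6, 531], 'y': [8, 8, 9]}
{'x': [4, 6, 531], 'y': [8, 8, 9], 'z': [39, 40]}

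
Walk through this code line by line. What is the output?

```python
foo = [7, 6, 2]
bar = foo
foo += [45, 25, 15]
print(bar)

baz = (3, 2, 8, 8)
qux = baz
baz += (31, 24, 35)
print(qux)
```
[7, 6, 2, 45, 25, 15]
(3, 2, 8, 8)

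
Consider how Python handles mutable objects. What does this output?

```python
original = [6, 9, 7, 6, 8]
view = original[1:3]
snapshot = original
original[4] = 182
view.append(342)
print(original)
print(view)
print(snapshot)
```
[6, 9, 7, 6, 182]
[9, 7, 342]
[6, 9, 7, 6, 182]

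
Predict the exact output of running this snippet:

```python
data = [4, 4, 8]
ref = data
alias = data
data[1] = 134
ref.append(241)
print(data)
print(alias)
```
[4, 134, 8, 241]
[4, 134, 8, 241]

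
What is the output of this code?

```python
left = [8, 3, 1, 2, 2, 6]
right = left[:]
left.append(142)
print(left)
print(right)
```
[8, 3, 1, 2, 2, 6, 142]
[8, 3, 1, 2, 2, 6]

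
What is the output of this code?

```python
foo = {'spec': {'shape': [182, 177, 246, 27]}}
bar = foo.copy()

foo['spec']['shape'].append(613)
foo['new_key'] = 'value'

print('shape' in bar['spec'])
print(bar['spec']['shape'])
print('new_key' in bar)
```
True
[182, 177, 246, 27, 613]
False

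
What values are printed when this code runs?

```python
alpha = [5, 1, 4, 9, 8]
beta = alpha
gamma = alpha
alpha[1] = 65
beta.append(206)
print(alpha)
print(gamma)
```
[5, 65, 4, 9, 8, 206]
[5, 65, 4, 9, 8, 206]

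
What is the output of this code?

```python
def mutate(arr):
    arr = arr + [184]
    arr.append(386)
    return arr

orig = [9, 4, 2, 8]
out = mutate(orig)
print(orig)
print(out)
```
[9, 4, 2, 8]
[9, 4, 2, 8, 184, 386]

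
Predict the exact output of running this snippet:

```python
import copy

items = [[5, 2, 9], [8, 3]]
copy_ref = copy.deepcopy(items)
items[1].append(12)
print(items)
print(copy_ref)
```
[[5, 2, 9], [8, 3, 12]]
[[5, 2, 9], [8, 3]]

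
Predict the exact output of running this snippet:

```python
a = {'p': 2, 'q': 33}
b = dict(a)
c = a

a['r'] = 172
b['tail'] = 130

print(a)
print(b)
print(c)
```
{'p': 2, 'q': 33, 'r': 172}
{'p': 2, 'q': 33, 'tail': 130}
{'p': 2, 'q': 33, 'r': 172}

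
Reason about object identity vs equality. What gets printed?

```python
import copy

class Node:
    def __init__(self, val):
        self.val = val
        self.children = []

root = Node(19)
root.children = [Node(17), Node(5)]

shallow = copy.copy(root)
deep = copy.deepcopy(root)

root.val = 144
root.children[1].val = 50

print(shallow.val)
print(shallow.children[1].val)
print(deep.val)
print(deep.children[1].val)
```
19
50
19
5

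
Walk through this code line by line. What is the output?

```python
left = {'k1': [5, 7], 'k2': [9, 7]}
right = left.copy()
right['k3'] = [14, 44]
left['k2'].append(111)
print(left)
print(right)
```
{'k1': [5, 7], 'k2': [9, 7, 111]}
{'k1': [5, 7], 'k2': [9, 7, 111], 'k3': [14, 44]}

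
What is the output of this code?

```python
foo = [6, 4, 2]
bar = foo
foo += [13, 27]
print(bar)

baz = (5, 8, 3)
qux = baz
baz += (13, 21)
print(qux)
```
[6, 4, 2, 13, 27]
(5, 8, 3)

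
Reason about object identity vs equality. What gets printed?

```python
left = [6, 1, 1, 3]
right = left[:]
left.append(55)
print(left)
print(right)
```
[6, 1, 1, 3, 55]
[6, 1, 1, 3]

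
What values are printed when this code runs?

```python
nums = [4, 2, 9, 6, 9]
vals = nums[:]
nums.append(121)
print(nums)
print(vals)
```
[4, 2, 9, 6, 9, 121]
[4, 2, 9, 6, 9]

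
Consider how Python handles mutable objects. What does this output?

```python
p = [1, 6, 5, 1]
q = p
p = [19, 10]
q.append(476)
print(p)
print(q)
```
[19, 10]
[1, 6, 5, 1, 476]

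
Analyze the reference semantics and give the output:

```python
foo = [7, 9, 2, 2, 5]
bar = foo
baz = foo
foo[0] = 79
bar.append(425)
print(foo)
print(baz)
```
[79, 9, 2, 2, 5, 425]
[79, 9, 2, 2, 5, 425]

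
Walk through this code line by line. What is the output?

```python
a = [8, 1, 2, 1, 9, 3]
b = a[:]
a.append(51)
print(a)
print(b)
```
[8, 1, 2, 1, 9, 3, 51]
[8, 1, 2, 1, 9, 3]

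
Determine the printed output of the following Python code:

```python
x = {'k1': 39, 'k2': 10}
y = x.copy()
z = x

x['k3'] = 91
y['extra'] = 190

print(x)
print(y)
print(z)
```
{'k1': 39, 'k2': 10, 'k3': 91}
{'k1': 39, 'k2': 10, 'extra': 190}
{'k1': 39, 'k2': 10, 'k3': 91}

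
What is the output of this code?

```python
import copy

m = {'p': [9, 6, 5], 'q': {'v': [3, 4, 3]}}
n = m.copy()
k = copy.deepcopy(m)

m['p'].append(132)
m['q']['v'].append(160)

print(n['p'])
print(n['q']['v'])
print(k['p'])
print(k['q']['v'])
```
[9, 6, 5, 132]
[3, 4, 3, 160]
[9, 6, 5]
[3, 4, 3]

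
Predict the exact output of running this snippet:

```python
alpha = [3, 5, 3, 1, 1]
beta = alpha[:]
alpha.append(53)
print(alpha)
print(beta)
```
[3, 5, 3, 1, 1, 53]
[3, 5, 3, 1, 1]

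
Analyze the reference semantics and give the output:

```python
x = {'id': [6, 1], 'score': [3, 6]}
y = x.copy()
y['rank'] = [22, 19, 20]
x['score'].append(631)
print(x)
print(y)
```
{'id': [6, 1], 'score': [3, 6, 631]}
{'id': [6, 1], 'score': [3, 6, 631], 'rank': [22, 19, 20]}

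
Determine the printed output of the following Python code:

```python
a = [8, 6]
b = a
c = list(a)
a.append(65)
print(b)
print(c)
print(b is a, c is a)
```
[8, 6, 65]
[8, 6]
True False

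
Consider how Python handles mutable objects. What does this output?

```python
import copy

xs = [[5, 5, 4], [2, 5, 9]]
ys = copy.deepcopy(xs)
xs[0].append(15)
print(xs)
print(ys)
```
[[5, 5, 4, 15], [2, 5, 9]]
[[5, 5, 4], [2, 5, 9]]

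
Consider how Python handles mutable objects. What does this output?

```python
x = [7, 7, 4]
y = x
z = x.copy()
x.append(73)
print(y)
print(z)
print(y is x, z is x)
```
[7, 7, 4, 73]
[7, 7, 4]
True False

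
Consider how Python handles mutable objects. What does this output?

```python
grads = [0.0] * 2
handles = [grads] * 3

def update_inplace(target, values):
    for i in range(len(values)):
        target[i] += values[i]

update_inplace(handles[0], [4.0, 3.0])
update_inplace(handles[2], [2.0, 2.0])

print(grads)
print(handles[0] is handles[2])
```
[6.0, 5.0]
True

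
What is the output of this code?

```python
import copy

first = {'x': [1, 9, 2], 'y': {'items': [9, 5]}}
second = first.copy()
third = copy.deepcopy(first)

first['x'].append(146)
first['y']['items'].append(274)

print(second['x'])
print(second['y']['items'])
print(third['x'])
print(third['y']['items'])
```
[1, 9, 2, 146]
[9, 5, 274]
[1, 9, 2]
[9, 5]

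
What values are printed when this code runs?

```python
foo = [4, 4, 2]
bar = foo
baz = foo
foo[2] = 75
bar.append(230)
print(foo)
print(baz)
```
[4, 4, 75, 230]
[4, 4, 75, 230]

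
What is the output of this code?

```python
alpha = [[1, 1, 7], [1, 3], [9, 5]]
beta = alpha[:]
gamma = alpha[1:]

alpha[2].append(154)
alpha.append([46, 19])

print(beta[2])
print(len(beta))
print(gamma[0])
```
[9, 5, 154]
3
[1, 3]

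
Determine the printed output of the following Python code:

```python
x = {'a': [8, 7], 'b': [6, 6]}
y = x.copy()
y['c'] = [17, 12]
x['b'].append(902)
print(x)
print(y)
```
{'a': [8, 7], 'b': [6, 6, 902]}
{'a': [8, 7], 'b': [6, 6, 902], 'c': [17, 12]}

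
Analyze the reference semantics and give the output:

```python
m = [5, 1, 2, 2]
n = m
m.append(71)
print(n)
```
[5, 1, 2, 2, 71]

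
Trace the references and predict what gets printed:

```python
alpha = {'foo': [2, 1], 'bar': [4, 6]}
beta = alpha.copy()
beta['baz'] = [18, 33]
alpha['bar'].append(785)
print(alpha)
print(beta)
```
{'foo': [2, 1], 'bar': [4, 6, 785]}
{'foo': [2, 1], 'bar': [4, 6, 785], 'baz': [18, 33]}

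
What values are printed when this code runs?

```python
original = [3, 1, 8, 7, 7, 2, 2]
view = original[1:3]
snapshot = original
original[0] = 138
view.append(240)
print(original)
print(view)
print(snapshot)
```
[138, 1, 8, 7, 7, 2, 2]
[1, 8, 240]
[138, 1, 8, 7, 7, 2, 2]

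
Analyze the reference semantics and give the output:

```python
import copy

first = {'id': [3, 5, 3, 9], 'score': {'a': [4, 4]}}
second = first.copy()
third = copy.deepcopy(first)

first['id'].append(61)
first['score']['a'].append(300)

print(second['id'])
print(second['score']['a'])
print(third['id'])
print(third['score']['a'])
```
[3, 5, 3, 9, 61]
[4, 4, 300]
[3, 5, 3, 9]
[4, 4]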